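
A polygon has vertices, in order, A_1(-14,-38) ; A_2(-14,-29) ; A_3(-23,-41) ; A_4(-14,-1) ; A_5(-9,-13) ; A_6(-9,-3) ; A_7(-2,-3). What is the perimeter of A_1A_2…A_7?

|A_1A_2| = √((0)² + (9)²) = √81 = 9
|A_2A_3| = √((-9)² + (-12)²) = √225 = 15
|A_3A_4| = √((9)² + (40)²) = √1681 = 41
|A_4A_5| = √((5)² + (-12)²) = √169 = 13
|A_5A_6| = √((0)² + (10)²) = √100 = 10
|A_6A_7| = √((7)² + (0)²) = √49 = 7
|A_7A_1| = √((-12)² + (-35)²) = √1369 = 37
Perimeter = 9 + 15 + 41 + 13 + 10 + 7 + 37 = 132.

132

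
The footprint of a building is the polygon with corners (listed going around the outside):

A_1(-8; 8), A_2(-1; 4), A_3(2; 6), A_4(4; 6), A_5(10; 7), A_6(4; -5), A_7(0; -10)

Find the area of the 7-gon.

140

Apply the shoelace formula: 2A = Σ (x_i·y_{i+1} − x_{i+1}·y_i), indices taken mod 7.
Σ = (-24) + (-14) + (-12) + (-32) + (-78) + (-40) + (-80) = -280
Area = |Σ|/2 = 140.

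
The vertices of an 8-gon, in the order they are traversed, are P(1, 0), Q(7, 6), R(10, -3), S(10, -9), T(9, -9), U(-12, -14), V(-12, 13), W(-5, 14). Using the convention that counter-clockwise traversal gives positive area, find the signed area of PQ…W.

P→Q: (1)(6) − (7)(0) = 6
Q→R: (7)(-3) − (10)(6) = -81
R→S: (10)(-9) − (10)(-3) = -60
S→T: (10)(-9) − (9)(-9) = -9
T→U: (9)(-14) − (-12)(-9) = -234
U→V: (-12)(13) − (-12)(-14) = -324
V→W: (-12)(14) − (-5)(13) = -103
W→P: (-5)(0) − (1)(14) = -14
Σ = -819
Signed area = Σ/2 = -409.5 (negative ⇒ clockwise traversal).

-409.5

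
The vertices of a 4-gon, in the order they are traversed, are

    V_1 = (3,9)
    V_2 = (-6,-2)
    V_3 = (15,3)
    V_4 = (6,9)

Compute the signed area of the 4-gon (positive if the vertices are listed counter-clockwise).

Cross-terms: 48, 12, 117, 27  ⇒  Σ = 204
Signed area = Σ/2 = 102 (positive ⇒ counter-clockwise traversal).

102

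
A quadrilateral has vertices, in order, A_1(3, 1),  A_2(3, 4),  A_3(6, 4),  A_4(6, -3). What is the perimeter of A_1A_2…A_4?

18

|A_1A_2| = √((0)² + (3)²) = √9 = 3
|A_2A_3| = √((3)² + (0)²) = √9 = 3
|A_3A_4| = √((0)² + (-7)²) = √49 = 7
|A_4A_1| = √((-3)² + (4)²) = √25 = 5
Perimeter = 3 + 3 + 7 + 5 = 18.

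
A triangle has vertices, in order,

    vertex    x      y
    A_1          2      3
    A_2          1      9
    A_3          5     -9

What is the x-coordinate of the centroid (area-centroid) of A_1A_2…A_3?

8/3

Apply the shoelace formula. First the cross-terms c_i = x_i·y_{i+1} − x_{i+1}·y_i:
  15, -54, 33  ⇒  2A = -6, A = -3.
Then Σ (x_i + x_{i+1})·c_i = -48, so x̄ = -48 / (6·(-3)) = 8/3.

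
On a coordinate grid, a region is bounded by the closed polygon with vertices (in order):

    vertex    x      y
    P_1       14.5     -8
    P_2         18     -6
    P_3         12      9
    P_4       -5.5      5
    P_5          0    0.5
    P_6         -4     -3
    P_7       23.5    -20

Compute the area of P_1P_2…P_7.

326.125

Cross-terms: 57, 234, 109.5, -2.75, 2, 150.5, 102  ⇒  Σ = 652.25
Area = |Σ|/2 = 326.125.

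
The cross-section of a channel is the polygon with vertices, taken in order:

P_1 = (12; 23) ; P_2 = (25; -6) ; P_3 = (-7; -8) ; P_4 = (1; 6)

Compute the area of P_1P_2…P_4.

486

Apply the shoelace formula: 2A = Σ (x_i·y_{i+1} − x_{i+1}·y_i), indices taken mod 4.
P_1→P_2: (12)(-6) − (25)(23) = -647
P_2→P_3: (25)(-8) − (-7)(-6) = -242
P_3→P_4: (-7)(6) − (1)(-8) = -34
P_4→P_1: (1)(23) − (12)(6) = -49
Σ = -972
Area = |Σ|/2 = 486.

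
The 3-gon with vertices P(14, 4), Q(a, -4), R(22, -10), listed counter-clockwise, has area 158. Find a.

Write out the shoelace sum; only the two edges meeting at Q involve a:
2·Area = [(14·(-4) − a·4) + (a·(-10) − 22·(-4))] + 228
       = -14·a + 260 = 316
⇒ a = -4.

-4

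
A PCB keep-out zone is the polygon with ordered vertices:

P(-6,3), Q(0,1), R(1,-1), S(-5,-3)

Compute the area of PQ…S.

Apply the shoelace (surveyor's) formula: 2A = Σ (x_i·y_{i+1} − x_{i+1}·y_i), indices taken mod 4.
Cross-terms: -6, -1, -8, -33  ⇒  Σ = -48
Area = |Σ|/2 = 24.

24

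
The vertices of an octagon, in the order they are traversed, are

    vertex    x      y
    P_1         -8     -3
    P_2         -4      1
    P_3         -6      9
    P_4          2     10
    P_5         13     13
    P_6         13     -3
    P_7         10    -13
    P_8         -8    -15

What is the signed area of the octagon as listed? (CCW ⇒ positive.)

-464.5

Apply Gauss's area formula: 2A = Σ (x_i·y_{i+1} − x_{i+1}·y_i), indices taken mod 8.
P_1→P_2: (-8)(1) − (-4)(-3) = -20
P_2→P_3: (-4)(9) − (-6)(1) = -30
P_3→P_4: (-6)(10) − (2)(9) = -78
P_4→P_5: (2)(13) − (13)(10) = -104
P_5→P_6: (13)(-3) − (13)(13) = -208
P_6→P_7: (13)(-13) − (10)(-3) = -139
P_7→P_8: (10)(-15) − (-8)(-13) = -254
P_8→P_1: (-8)(-3) − (-8)(-15) = -96
Σ = -929
Signed area = Σ/2 = -464.5 (negative ⇒ clockwise traversal).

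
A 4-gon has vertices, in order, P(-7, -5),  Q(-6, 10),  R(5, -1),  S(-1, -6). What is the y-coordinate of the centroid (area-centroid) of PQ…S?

Apply Gauss's area formula. First the cross-terms c_i = x_i·y_{i+1} − x_{i+1}·y_i:
  -100, -44, -31, -37  ⇒  2A = -212, A = -106.
Then Σ (y_i + y_{i+1})·c_i = -272, so ȳ = -272 / (6·(-106)) = 68/159.

68/159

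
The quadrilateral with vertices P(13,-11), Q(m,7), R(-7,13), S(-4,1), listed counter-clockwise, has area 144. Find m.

Write out the shoelace sum; only the two edges meeting at Q involve m:
2·Area = [(13·7 − m·(-11)) + (m·13 − (-7)·7)] + 76
       = 24·m + 216 = 288
⇒ m = 3.

3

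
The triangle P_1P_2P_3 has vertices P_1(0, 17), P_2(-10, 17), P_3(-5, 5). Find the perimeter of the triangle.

36

|P_1P_2| = √((-10)² + (0)²) = √100 = 10
|P_2P_3| = √((5)² + (-12)²) = √169 = 13
|P_3P_1| = √((5)² + (12)²) = √169 = 13
Perimeter = 10 + 13 + 13 = 36.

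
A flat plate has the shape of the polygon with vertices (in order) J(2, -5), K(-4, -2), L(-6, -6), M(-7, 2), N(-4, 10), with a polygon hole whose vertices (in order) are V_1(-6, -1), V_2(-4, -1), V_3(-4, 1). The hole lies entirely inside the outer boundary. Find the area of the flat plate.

62

Outer boundary:
J→K: (2)(-2) − (-4)(-5) = -24
K→L: (-4)(-6) − (-6)(-2) = 12
L→M: (-6)(2) − (-7)(-6) = -54
M→N: (-7)(10) − (-4)(2) = -62
N→J: (-4)(-5) − (2)(10) = 0
Σ = -128
Area = |Σ|/2 = 64.
Hole:
Apply the shoelace (surveyor's) formula: 2A = Σ (x_i·y_{i+1} − x_{i+1}·y_i), indices taken mod 3.
Σ = (2) + (-8) + (10) = 4
Area = |Σ|/2 = 2.
Net area = 64 − 2 = 62.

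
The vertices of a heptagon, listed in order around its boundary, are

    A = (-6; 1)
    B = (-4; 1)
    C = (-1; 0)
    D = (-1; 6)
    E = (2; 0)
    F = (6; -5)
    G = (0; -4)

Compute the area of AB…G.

A→B: (-6)(1) − (-4)(1) = -2
B→C: (-4)(0) − (-1)(1) = 1
C→D: (-1)(6) − (-1)(0) = -6
D→E: (-1)(0) − (2)(6) = -12
E→F: (2)(-5) − (6)(0) = -10
F→G: (6)(-4) − (0)(-5) = -24
G→A: (0)(1) − (-6)(-4) = -24
Σ = -77
Area = |Σ|/2 = 38.5.

38.5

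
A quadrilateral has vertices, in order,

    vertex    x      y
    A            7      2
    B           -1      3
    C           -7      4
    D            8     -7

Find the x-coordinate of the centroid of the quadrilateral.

Apply the surveyor's formula. First the cross-terms c_i = x_i·y_{i+1} − x_{i+1}·y_i:
  23, 17, 17, 65  ⇒  2A = 122, A = 61.
Then Σ (x_i + x_{i+1})·c_i = 994, so x̄ = 994 / (6·61) = 497/183.

497/183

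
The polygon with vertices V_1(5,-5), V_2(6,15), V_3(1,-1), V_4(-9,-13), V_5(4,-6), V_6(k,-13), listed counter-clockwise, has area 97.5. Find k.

The doubled signed area Σ (x_i y_{i+1} − x_{i+1} y_i) is linear in k.
With k=0 it equals 181; the coefficient of k is 1 (from the two edges through V_6).
So 1·k + 181 = 2·97.5 = 195 ⇒ k = 14.

14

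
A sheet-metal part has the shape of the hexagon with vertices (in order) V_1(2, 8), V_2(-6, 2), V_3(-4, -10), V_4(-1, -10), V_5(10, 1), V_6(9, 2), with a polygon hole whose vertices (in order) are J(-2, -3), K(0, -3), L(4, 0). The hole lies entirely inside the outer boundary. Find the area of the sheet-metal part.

Outer boundary:
Apply the shoelace (surveyor's) formula: 2A = Σ (x_i·y_{i+1} − x_{i+1}·y_i), indices taken mod 6.
Σ = (52) + (68) + (30) + (99) + (11) + (68) = 328
Area = |Σ|/2 = 164.
Hole:
Σ = (6) + (12) + (-12) = 6
Area = |Σ|/2 = 3.
Net area = 164 − 3 = 161.

161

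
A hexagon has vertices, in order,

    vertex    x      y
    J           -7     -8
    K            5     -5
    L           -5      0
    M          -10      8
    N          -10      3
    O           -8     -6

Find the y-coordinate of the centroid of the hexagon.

-590/249

Apply the shoelace formula. First the cross-terms c_i = x_i·y_{i+1} − x_{i+1}·y_i:
  75, -25, -40, 50, 84, 22  ⇒  2A = 166, A = 83.
Then Σ (y_i + y_{i+1})·c_i = -1180, so ȳ = -1180 / (6·83) = -590/249.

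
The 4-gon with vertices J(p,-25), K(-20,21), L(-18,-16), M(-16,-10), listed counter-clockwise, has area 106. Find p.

-10

The doubled signed area Σ (x_i y_{i+1} − x_{i+1} y_i) is linear in p.
With p=0 it equals 522; the coefficient of p is 31 (from the two edges through J).
So 31·p + 522 = 2·106 = 212 ⇒ p = -10.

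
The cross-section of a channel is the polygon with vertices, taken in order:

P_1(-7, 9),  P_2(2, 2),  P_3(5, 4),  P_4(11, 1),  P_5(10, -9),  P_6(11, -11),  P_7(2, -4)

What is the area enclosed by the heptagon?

P_1→P_2: (-7)(2) − (2)(9) = -32
P_2→P_3: (2)(4) − (5)(2) = -2
P_3→P_4: (5)(1) − (11)(4) = -39
P_4→P_5: (11)(-9) − (10)(1) = -109
P_5→P_6: (10)(-11) − (11)(-9) = -11
P_6→P_7: (11)(-4) − (2)(-11) = -22
P_7→P_1: (2)(9) − (-7)(-4) = -10
Σ = -225
Area = |Σ|/2 = 112.5.

112.5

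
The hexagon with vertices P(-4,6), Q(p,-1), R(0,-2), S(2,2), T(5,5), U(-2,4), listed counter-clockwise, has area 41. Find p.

The doubled signed area Σ (x_i y_{i+1} − x_{i+1} y_i) is linear in p.
With p=0 it equals 42; the coefficient of p is -8 (from the two edges through Q).
So -8·p + 42 = 2·41 = 82 ⇒ p = -5.

-5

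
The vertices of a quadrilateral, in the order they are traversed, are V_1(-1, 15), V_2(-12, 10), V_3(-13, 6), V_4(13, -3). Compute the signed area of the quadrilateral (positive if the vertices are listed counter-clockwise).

Apply the shoelace formula: 2A = Σ (x_i·y_{i+1} − x_{i+1}·y_i), indices taken mod 4.
Σ = (170) + (58) + (-39) + (192) = 381
Signed area = Σ/2 = 190.5 (positive ⇒ counter-clockwise traversal).

190.5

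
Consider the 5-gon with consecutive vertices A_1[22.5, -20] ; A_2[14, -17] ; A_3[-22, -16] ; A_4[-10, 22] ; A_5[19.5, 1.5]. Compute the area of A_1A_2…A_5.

1106.125

Apply the shoelace (surveyor's) formula: 2A = Σ (x_i·y_{i+1} − x_{i+1}·y_i), indices taken mod 5.
Σ = (-102.5) + (-598) + (-644) + (-444) + (-423.75) = -2212.25
Area = |Σ|/2 = 1106.125.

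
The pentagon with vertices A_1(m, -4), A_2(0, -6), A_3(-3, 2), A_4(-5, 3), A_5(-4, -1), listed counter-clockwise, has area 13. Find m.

-2

The doubled signed area Σ (x_i y_{i+1} − x_{i+1} y_i) is linear in m.
With m=0 it equals 16; the coefficient of m is -5 (from the two edges through A_1).
So -5·m + 16 = 2·13 = 26 ⇒ m = -2.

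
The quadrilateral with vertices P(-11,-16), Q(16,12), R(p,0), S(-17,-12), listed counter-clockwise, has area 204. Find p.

-6

The doubled signed area Σ (x_i y_{i+1} − x_{i+1} y_i) is linear in p.
With p=0 it equals 264; the coefficient of p is -24 (from the two edges through R).
So -24·p + 264 = 2·204 = 408 ⇒ p = -6.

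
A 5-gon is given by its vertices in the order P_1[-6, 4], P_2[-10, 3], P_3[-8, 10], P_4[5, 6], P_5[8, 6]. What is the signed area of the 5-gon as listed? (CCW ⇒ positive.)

-51

Apply the shoelace (surveyor's) formula: 2A = Σ (x_i·y_{i+1} − x_{i+1}·y_i), indices taken mod 5.
Cross-terms: 22, -76, -98, -18, 68  ⇒  Σ = -102
Signed area = Σ/2 = -51 (negative ⇒ clockwise traversal).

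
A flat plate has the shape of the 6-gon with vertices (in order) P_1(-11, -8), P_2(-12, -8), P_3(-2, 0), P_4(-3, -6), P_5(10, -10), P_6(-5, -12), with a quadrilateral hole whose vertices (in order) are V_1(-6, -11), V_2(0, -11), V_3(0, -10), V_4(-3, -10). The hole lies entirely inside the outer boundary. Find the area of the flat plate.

87.5

Outer boundary:
Apply the surveyor's formula: 2A = Σ (x_i·y_{i+1} − x_{i+1}·y_i), indices taken mod 6.
P_1→P_2: (-11)(-8) − (-12)(-8) = -8
P_2→P_3: (-12)(0) − (-2)(-8) = -16
P_3→P_4: (-2)(-6) − (-3)(0) = 12
P_4→P_5: (-3)(-10) − (10)(-6) = 90
P_5→P_6: (10)(-12) − (-5)(-10) = -170
P_6→P_1: (-5)(-8) − (-11)(-12) = -92
Σ = -184
Area = |Σ|/2 = 92.
Hole:
Σ = (66) + (0) + (-30) + (-27) = 9
Area = |Σ|/2 = 4.5.
Net area = 92 − 4.5 = 87.5.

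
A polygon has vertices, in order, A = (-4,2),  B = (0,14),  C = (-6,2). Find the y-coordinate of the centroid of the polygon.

Apply Gauss's area formula. First the cross-terms c_i = x_i·y_{i+1} − x_{i+1}·y_i:
  -56, 84, -4  ⇒  2A = 24, A = 12.
Then Σ (y_i + y_{i+1})·c_i = 432, so ȳ = 432 / (6·12) = 6.

6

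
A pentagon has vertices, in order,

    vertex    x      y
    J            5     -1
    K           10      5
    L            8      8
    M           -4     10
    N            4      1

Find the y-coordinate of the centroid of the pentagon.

1096/201

Apply the shoelace (surveyor's) formula. First the cross-terms c_i = x_i·y_{i+1} − x_{i+1}·y_i:
  35, 40, 112, -44, -9  ⇒  2A = 134, A = 67.
Then Σ (y_i + y_{i+1})·c_i = 2192, so ȳ = 2192 / (6·67) = 1096/201.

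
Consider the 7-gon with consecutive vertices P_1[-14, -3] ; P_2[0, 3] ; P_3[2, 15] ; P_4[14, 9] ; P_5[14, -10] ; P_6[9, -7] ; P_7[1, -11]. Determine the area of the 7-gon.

381.5

Σ = (-42) + (-6) + (-192) + (-266) + (-8) + (-92) + (-157) = -763
Area = |Σ|/2 = 381.5.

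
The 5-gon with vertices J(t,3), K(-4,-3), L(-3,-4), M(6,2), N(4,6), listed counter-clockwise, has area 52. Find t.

Write out the shoelace sum; only the two edges meeting at J involve t:
2·Area = [(4·3 − t·6) + (t·(-3) − (-4)·3)] + 53
       = -9·t + 77 = 104
⇒ t = -3.

-3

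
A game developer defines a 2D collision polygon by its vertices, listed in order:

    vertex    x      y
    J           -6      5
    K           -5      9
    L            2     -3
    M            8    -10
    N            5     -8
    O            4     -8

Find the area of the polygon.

Apply Gauss's area formula: 2A = Σ (x_i·y_{i+1} − x_{i+1}·y_i), indices taken mod 6.
J→K: (-6)(9) − (-5)(5) = -29
K→L: (-5)(-3) − (2)(9) = -3
L→M: (2)(-10) − (8)(-3) = 4
M→N: (8)(-8) − (5)(-10) = -14
N→O: (5)(-8) − (4)(-8) = -8
O→J: (4)(5) − (-6)(-8) = -28
Σ = -78
Area = |Σ|/2 = 39.

39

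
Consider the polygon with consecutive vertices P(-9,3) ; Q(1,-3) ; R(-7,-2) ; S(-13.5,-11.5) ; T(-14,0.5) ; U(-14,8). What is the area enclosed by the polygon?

Σ = (24) + (-23) + (53.5) + (-167.75) + (-105) + (30) = -188.25
Area = |Σ|/2 = 94.125.

94.125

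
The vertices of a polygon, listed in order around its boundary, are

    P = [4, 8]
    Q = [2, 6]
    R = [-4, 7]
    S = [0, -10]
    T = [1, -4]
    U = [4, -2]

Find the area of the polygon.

75

P→Q: (4)(6) − (2)(8) = 8
Q→R: (2)(7) − (-4)(6) = 38
R→S: (-4)(-10) − (0)(7) = 40
S→T: (0)(-4) − (1)(-10) = 10
T→U: (1)(-2) − (4)(-4) = 14
U→P: (4)(8) − (4)(-2) = 40
Σ = 150
Area = |Σ|/2 = 75.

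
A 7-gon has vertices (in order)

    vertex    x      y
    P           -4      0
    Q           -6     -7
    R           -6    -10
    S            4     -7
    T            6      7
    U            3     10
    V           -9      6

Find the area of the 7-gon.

184.5

Apply the surveyor's formula: 2A = Σ (x_i·y_{i+1} − x_{i+1}·y_i), indices taken mod 7.
Cross-terms: 28, 18, 82, 70, 39, 108, 24  ⇒  Σ = 369
Area = |Σ|/2 = 184.5.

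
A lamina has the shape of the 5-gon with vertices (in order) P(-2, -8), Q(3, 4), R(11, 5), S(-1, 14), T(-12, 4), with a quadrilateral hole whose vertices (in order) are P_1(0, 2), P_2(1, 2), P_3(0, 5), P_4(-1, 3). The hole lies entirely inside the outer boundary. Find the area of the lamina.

204

Outer boundary:
Apply the shoelace (surveyor's) formula: 2A = Σ (x_i·y_{i+1} − x_{i+1}·y_i), indices taken mod 5.
Cross-terms: 16, -29, 159, 164, 104  ⇒  Σ = 414
Area = |Σ|/2 = 207.
Hole:
Apply the surveyor's formula: 2A = Σ (x_i·y_{i+1} − x_{i+1}·y_i), indices taken mod 4.
Σ = (-2) + (5) + (5) + (-2) = 6
Area = |Σ|/2 = 3.
Net area = 207 − 3 = 204.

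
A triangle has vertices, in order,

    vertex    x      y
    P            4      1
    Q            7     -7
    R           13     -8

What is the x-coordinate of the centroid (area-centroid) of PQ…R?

Apply the shoelace (surveyor's) formula. First the cross-terms c_i = x_i·y_{i+1} − x_{i+1}·y_i:
  -35, 35, 45  ⇒  2A = 45, A = 22.5.
Then Σ (x_i + x_{i+1})·c_i = 1080, so x̄ = 1080 / (6·22.5) = 8.

8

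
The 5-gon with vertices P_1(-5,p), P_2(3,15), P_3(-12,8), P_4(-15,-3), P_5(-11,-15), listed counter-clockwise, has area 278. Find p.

Write out the shoelace sum; only the two edges meeting at P_1 involve p:
2·Area = [((-11)·p − (-5)·(-15)) + ((-5)·15 − 3·p)] + 552
       = -14·p + 402 = 556
⇒ p = -11.

-11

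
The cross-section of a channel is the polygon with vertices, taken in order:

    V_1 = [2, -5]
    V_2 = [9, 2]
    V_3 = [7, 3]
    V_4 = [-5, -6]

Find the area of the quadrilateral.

36

Apply Gauss's area formula: 2A = Σ (x_i·y_{i+1} − x_{i+1}·y_i), indices taken mod 4.
Σ = (49) + (13) + (-27) + (37) = 72
Area = |Σ|/2 = 36.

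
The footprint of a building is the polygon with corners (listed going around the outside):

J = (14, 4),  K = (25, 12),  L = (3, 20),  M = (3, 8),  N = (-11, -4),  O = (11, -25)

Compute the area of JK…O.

642.5

Apply Gauss's area formula: 2A = Σ (x_i·y_{i+1} − x_{i+1}·y_i), indices taken mod 6.
Σ = (68) + (464) + (-36) + (76) + (319) + (394) = 1285
Area = |Σ|/2 = 642.5.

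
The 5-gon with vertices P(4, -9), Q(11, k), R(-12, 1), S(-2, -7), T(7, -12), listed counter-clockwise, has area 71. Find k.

The doubled signed area Σ (x_i y_{i+1} − x_{i+1} y_i) is linear in k.
With k=0 it equals 254; the coefficient of k is 16 (from the two edges through Q).
So 16·k + 254 = 2·71 = 142 ⇒ k = -7.

-7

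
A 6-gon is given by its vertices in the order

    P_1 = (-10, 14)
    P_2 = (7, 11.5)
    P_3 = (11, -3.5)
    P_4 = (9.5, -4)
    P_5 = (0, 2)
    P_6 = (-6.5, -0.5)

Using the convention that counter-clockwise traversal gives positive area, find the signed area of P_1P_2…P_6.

-219.375

P_1→P_2: (-10)(11.5) − (7)(14) = -213
P_2→P_3: (7)(-3.5) − (11)(11.5) = -151
P_3→P_4: (11)(-4) − (9.5)(-3.5) = -10.75
P_4→P_5: (9.5)(2) − (0)(-4) = 19
P_5→P_6: (0)(-0.5) − (-6.5)(2) = 13
P_6→P_1: (-6.5)(14) − (-10)(-0.5) = -96
Σ = -438.75
Signed area = Σ/2 = -219.375 (negative ⇒ clockwise traversal).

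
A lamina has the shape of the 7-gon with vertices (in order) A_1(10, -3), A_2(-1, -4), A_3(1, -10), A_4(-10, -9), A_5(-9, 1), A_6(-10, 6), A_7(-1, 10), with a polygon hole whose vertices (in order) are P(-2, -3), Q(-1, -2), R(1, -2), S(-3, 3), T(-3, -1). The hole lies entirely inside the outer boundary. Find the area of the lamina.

221.5

Outer boundary:
Apply Gauss's area formula: 2A = Σ (x_i·y_{i+1} − x_{i+1}·y_i), indices taken mod 7.
Σ = (-43) + (14) + (-109) + (-91) + (-44) + (-94) + (-97) = -464
Area = |Σ|/2 = 232.
Hole:
Apply Gauss's area formula: 2A = Σ (x_i·y_{i+1} − x_{i+1}·y_i), indices taken mod 5.
Σ = (1) + (4) + (-3) + (12) + (7) = 21
Area = |Σ|/2 = 10.5.
Net area = 232 − 10.5 = 221.5.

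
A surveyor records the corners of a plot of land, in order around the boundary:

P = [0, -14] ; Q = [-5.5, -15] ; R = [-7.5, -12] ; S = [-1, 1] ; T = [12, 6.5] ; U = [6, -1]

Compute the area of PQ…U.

148.25

Apply Gauss's area formula: 2A = Σ (x_i·y_{i+1} − x_{i+1}·y_i), indices taken mod 6.
P→Q: (0)(-15) − (-5.5)(-14) = -77
Q→R: (-5.5)(-12) − (-7.5)(-15) = -46.5
R→S: (-7.5)(1) − (-1)(-12) = -19.5
S→T: (-1)(6.5) − (12)(1) = -18.5
T→U: (12)(-1) − (6)(6.5) = -51
U→P: (6)(-14) − (0)(-1) = -84
Σ = -296.5
Area = |Σ|/2 = 148.25.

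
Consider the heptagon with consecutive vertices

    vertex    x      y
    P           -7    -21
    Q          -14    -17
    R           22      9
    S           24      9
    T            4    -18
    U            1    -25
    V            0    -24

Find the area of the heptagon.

Apply the shoelace formula: 2A = Σ (x_i·y_{i+1} − x_{i+1}·y_i), indices taken mod 7.
Cross-terms: -175, 248, -18, -468, -82, -24, -168  ⇒  Σ = -687
Area = |Σ|/2 = 343.5.

343.5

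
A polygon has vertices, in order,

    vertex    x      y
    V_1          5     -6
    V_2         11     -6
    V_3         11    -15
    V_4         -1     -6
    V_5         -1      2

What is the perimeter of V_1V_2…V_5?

48

|V_1V_2| = √((6)² + (0)²) = √36 = 6
|V_2V_3| = √((0)² + (-9)²) = √81 = 9
|V_3V_4| = √((-12)² + (9)²) = √225 = 15
|V_4V_5| = √((0)² + (8)²) = √64 = 8
|V_5V_1| = √((6)² + (-8)²) = √100 = 10
Perimeter = 6 + 9 + 15 + 8 + 10 = 48.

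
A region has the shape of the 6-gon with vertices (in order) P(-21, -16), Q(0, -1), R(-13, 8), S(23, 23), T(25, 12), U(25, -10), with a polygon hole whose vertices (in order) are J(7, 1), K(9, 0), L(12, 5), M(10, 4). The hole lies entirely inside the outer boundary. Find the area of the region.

Outer boundary:
Cross-terms: 21, -13, -483, -299, -550, -610  ⇒  Σ = -1934
Area = |Σ|/2 = 967.
Hole:
Cross-terms: -9, 45, -2, -18  ⇒  Σ = 16
Area = |Σ|/2 = 8.
Net area = 967 − 8 = 959.

959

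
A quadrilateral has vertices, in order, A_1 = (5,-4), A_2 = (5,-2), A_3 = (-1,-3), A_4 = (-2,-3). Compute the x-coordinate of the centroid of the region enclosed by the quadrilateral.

110/39

Apply the shoelace (surveyor's) formula. First the cross-terms c_i = x_i·y_{i+1} − x_{i+1}·y_i:
  10, -17, -3, 23  ⇒  2A = 13, A = 6.5.
Then Σ (x_i + x_{i+1})·c_i = 110, so x̄ = 110 / (6·6.5) = 110/39.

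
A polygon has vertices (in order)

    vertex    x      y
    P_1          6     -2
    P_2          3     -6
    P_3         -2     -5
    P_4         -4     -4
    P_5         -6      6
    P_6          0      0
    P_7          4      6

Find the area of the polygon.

Apply the shoelace (surveyor's) formula: 2A = Σ (x_i·y_{i+1} − x_{i+1}·y_i), indices taken mod 7.
Σ = (-30) + (-27) + (-12) + (-48) + (0) + (0) + (-44) = -161
Area = |Σ|/2 = 80.5.

80.5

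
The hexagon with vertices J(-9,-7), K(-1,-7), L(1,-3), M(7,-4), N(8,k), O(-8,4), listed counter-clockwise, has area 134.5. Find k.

2

Write out the shoelace sum; only the two edges meeting at N involve k:
2·Area = [(7·k − 8·(-4)) + (8·4 − (-8)·k)] + 175
       = 15·k + 239 = 269
⇒ k = 2.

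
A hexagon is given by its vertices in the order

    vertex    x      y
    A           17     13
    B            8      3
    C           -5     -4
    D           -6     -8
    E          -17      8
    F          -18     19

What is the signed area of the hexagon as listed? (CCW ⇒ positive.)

-487

Apply Gauss's area formula: 2A = Σ (x_i·y_{i+1} − x_{i+1}·y_i), indices taken mod 6.
Cross-terms: -53, -17, 16, -184, -179, -557  ⇒  Σ = -974
Signed area = Σ/2 = -487 (negative ⇒ clockwise traversal).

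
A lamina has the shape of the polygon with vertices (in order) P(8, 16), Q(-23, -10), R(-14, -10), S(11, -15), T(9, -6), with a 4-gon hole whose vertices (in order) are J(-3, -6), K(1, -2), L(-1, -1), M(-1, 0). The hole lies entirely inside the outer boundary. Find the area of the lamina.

Outer boundary:
Σ = (288) + (90) + (320) + (69) + (192) = 959
Area = |Σ|/2 = 479.5.
Hole:
Apply the shoelace (surveyor's) formula: 2A = Σ (x_i·y_{i+1} − x_{i+1}·y_i), indices taken mod 4.
Σ = (12) + (-3) + (-1) + (6) = 14
Area = |Σ|/2 = 7.
Net area = 479.5 − 7 = 472.5.

472.5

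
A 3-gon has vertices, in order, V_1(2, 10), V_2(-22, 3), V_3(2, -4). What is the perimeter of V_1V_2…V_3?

64

|V_1V_2| = √((-24)² + (-7)²) = √625 = 25
|V_2V_3| = √((24)² + (-7)²) = √625 = 25
|V_3V_1| = √((0)² + (14)²) = √196 = 14
Perimeter = 25 + 25 + 14 = 64.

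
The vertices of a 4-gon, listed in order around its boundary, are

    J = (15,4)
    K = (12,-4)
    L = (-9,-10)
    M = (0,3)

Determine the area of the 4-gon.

168

Apply Gauss's area formula: 2A = Σ (x_i·y_{i+1} − x_{i+1}·y_i), indices taken mod 4.
Σ = (-108) + (-156) + (-27) + (-45) = -336
Area = |Σ|/2 = 168.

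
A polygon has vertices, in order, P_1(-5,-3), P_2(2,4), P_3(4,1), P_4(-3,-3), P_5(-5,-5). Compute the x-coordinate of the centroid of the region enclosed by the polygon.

-49/141

Apply the shoelace formula. First the cross-terms c_i = x_i·y_{i+1} − x_{i+1}·y_i:
  -14, -14, -9, 0, -10  ⇒  2A = -47, A = -23.5.
Then Σ (x_i + x_{i+1})·c_i = 49, so x̄ = 49 / (6·(-23.5)) = -49/141.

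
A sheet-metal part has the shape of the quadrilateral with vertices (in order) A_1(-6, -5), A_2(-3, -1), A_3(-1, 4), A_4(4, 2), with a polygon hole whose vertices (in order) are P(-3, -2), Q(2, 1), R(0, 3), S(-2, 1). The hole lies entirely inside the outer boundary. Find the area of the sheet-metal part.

14

Outer boundary:
A_1→A_2: (-6)(-1) − (-3)(-5) = -9
A_2→A_3: (-3)(4) − (-1)(-1) = -13
A_3→A_4: (-1)(2) − (4)(4) = -18
A_4→A_1: (4)(-5) − (-6)(2) = -8
Σ = -48
Area = |Σ|/2 = 24.
Hole:
Apply Gauss's area formula: 2A = Σ (x_i·y_{i+1} − x_{i+1}·y_i), indices taken mod 4.
P→Q: (-3)(1) − (2)(-2) = 1
Q→R: (2)(3) − (0)(1) = 6
R→S: (0)(1) − (-2)(3) = 6
S→P: (-2)(-2) − (-3)(1) = 7
Σ = 20
Area = |Σ|/2 = 10.
Net area = 24 − 10 = 14.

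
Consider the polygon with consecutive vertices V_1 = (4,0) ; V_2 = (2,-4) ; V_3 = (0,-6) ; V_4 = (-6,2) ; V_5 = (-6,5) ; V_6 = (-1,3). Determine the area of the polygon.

53.5

V_1→V_2: (4)(-4) − (2)(0) = -16
V_2→V_3: (2)(-6) − (0)(-4) = -12
V_3→V_4: (0)(2) − (-6)(-6) = -36
V_4→V_5: (-6)(5) − (-6)(2) = -18
V_5→V_6: (-6)(3) − (-1)(5) = -13
V_6→V_1: (-1)(0) − (4)(3) = -12
Σ = -107
Area = |Σ|/2 = 53.5.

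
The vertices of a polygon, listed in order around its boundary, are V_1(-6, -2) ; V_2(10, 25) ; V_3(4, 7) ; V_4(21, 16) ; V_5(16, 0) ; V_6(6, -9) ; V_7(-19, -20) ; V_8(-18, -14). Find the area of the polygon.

Apply Gauss's area formula: 2A = Σ (x_i·y_{i+1} − x_{i+1}·y_i), indices taken mod 8.
V_1→V_2: (-6)(25) − (10)(-2) = -130
V_2→V_3: (10)(7) − (4)(25) = -30
V_3→V_4: (4)(16) − (21)(7) = -83
V_4→V_5: (21)(0) − (16)(16) = -256
V_5→V_6: (16)(-9) − (6)(0) = -144
V_6→V_7: (6)(-20) − (-19)(-9) = -291
V_7→V_8: (-19)(-14) − (-18)(-20) = -94
V_8→V_1: (-18)(-2) − (-6)(-14) = -48
Σ = -1076
Area = |Σ|/2 = 538.

538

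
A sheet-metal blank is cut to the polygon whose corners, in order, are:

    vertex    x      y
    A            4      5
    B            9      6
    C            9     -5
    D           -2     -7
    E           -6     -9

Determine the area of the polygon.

Apply the shoelace formula: 2A = Σ (x_i·y_{i+1} − x_{i+1}·y_i), indices taken mod 5.
Σ = (-21) + (-99) + (-73) + (-24) + (6) = -211
Area = |Σ|/2 = 105.5.

105.5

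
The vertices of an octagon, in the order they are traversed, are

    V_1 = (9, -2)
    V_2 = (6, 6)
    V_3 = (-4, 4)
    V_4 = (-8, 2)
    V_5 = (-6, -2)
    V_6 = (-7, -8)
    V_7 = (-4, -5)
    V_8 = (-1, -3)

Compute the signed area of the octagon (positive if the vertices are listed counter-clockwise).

119.5

Apply the shoelace formula: 2A = Σ (x_i·y_{i+1} − x_{i+1}·y_i), indices taken mod 8.
Σ = (66) + (48) + (24) + (28) + (34) + (3) + (7) + (29) = 239
Signed area = Σ/2 = 119.5 (positive ⇒ counter-clockwise traversal).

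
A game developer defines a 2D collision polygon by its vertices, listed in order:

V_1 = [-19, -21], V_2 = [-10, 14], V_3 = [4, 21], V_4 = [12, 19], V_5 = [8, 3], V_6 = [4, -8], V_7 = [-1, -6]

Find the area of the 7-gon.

617.5

Apply the shoelace formula: 2A = Σ (x_i·y_{i+1} − x_{i+1}·y_i), indices taken mod 7.
Σ = (-476) + (-266) + (-176) + (-116) + (-76) + (-32) + (-93) = -1235
Area = |Σ|/2 = 617.5.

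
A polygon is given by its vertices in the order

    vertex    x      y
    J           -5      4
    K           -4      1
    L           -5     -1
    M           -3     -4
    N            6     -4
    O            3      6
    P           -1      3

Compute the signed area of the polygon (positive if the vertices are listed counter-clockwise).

J→K: (-5)(1) − (-4)(4) = 11
K→L: (-4)(-1) − (-5)(1) = 9
L→M: (-5)(-4) − (-3)(-1) = 17
M→N: (-3)(-4) − (6)(-4) = 36
N→O: (6)(6) − (3)(-4) = 48
O→P: (3)(3) − (-1)(6) = 15
P→J: (-1)(4) − (-5)(3) = 11
Σ = 147
Signed area = Σ/2 = 73.5 (positive ⇒ counter-clockwise traversal).

73.5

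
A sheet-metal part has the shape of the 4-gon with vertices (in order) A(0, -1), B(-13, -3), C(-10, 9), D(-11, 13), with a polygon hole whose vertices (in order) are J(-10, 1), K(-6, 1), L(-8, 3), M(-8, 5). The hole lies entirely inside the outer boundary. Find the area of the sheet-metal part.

84

Outer boundary:
Apply Gauss's area formula: 2A = Σ (x_i·y_{i+1} − x_{i+1}·y_i), indices taken mod 4.
A→B: (0)(-3) − (-13)(-1) = -13
B→C: (-13)(9) − (-10)(-3) = -147
C→D: (-10)(13) − (-11)(9) = -31
D→A: (-11)(-1) − (0)(13) = 11
Σ = -180
Area = |Σ|/2 = 90.
Hole:
Apply Gauss's area formula: 2A = Σ (x_i·y_{i+1} − x_{i+1}·y_i), indices taken mod 4.
J→K: (-10)(1) − (-6)(1) = -4
K→L: (-6)(3) − (-8)(1) = -10
L→M: (-8)(5) − (-8)(3) = -16
M→J: (-8)(1) − (-10)(5) = 42
Σ = 12
Area = |Σ|/2 = 6.
Net area = 90 − 6 = 84.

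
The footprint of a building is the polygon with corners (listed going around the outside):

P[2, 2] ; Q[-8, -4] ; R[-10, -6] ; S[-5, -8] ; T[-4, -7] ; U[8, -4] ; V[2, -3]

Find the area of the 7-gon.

67.5

Σ = (8) + (8) + (50) + (3) + (72) + (-16) + (10) = 135
Area = |Σ|/2 = 67.5.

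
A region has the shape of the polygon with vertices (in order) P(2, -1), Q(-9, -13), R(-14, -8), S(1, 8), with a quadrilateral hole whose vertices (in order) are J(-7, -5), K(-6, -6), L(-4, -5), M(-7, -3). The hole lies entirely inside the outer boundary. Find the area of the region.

Outer boundary:
Σ = (-35) + (-110) + (-104) + (-17) = -266
Area = |Σ|/2 = 133.
Hole:
Apply the surveyor's formula: 2A = Σ (x_i·y_{i+1} − x_{i+1}·y_i), indices taken mod 4.
Cross-terms: 12, 6, -23, 14  ⇒  Σ = 9
Area = |Σ|/2 = 4.5.
Net area = 133 − 4.5 = 128.5.

128.5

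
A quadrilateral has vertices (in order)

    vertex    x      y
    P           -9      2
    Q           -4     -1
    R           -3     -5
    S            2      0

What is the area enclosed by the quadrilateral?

Apply Gauss's area formula: 2A = Σ (x_i·y_{i+1} − x_{i+1}·y_i), indices taken mod 4.
Σ = (17) + (17) + (10) + (4) = 48
Area = |Σ|/2 = 24.

24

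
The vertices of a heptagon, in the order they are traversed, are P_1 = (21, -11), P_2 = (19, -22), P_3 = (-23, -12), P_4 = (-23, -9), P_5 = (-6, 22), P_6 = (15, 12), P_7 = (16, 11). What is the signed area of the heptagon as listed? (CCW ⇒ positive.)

Apply the shoelace (surveyor's) formula: 2A = Σ (x_i·y_{i+1} − x_{i+1}·y_i), indices taken mod 7.
Σ = (-253) + (-734) + (-69) + (-560) + (-402) + (-27) + (-407) = -2452
Signed area = Σ/2 = -1226 (negative ⇒ clockwise traversal).

-1226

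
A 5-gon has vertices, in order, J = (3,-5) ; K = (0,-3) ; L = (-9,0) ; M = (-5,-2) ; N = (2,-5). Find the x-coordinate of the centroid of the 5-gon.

Apply Gauss's area formula. First the cross-terms c_i = x_i·y_{i+1} − x_{i+1}·y_i:
  -9, -27, 18, 29, 5  ⇒  2A = 16, A = 8.
Then Σ (x_i + x_{i+1})·c_i = -98, so x̄ = -98 / (6·8) = -49/24.

-49/24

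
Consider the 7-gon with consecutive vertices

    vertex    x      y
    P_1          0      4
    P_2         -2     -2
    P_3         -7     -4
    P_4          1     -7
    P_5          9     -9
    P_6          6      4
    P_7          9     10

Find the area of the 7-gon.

129.5

Cross-terms: 8, -6, 53, 54, 90, 24, 36  ⇒  Σ = 259
Area = |Σ|/2 = 129.5.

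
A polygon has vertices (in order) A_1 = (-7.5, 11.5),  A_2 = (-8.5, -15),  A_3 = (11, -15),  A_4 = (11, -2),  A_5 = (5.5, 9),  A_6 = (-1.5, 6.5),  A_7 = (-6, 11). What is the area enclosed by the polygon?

420.5

Apply the surveyor's formula: 2A = Σ (x_i·y_{i+1} − x_{i+1}·y_i), indices taken mod 7.
Cross-terms: 210.25, 292.5, 143, 110, 49.25, 22.5, 13.5  ⇒  Σ = 841
Area = |Σ|/2 = 420.5.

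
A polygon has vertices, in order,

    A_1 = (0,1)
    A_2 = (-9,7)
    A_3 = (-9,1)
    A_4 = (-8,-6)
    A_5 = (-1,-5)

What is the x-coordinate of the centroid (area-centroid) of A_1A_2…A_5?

Apply the shoelace (surveyor's) formula. First the cross-terms c_i = x_i·y_{i+1} − x_{i+1}·y_i:
  9, 54, 62, 34, -1  ⇒  2A = 158, A = 79.
Then Σ (x_i + x_{i+1})·c_i = -2412, so x̄ = -2412 / (6·79) = -402/79.

-402/79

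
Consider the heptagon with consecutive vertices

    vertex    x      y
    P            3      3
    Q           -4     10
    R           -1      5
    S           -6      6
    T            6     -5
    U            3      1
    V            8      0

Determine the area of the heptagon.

Apply Gauss's area formula: 2A = Σ (x_i·y_{i+1} − x_{i+1}·y_i), indices taken mod 7.
Σ = (42) + (-10) + (24) + (-6) + (21) + (-8) + (24) = 87
Area = |Σ|/2 = 43.5.

43.5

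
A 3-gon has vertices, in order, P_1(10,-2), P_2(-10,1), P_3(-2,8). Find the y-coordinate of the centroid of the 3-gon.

7/3

Apply the shoelace formula. First the cross-terms c_i = x_i·y_{i+1} − x_{i+1}·y_i:
  -10, -78, -76  ⇒  2A = -164, A = -82.
Then Σ (y_i + y_{i+1})·c_i = -1148, so ȳ = -1148 / (6·(-82)) = 7/3.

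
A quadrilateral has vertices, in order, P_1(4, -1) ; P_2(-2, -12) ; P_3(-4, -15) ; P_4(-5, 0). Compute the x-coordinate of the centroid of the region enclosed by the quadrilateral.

Apply the shoelace (surveyor's) formula. First the cross-terms c_i = x_i·y_{i+1} − x_{i+1}·y_i:
  -50, -18, -75, 5  ⇒  2A = -138, A = -69.
Then Σ (x_i + x_{i+1})·c_i = 678, so x̄ = 678 / (6·(-69)) = -113/69.

-113/69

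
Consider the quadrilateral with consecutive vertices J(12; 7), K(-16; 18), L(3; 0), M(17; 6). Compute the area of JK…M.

169.5

Cross-terms: 328, -54, 18, 47  ⇒  Σ = 339
Area = |Σ|/2 = 169.5.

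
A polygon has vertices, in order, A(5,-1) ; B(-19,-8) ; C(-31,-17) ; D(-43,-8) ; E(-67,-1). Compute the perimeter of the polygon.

|AB| = √((-24)² + (-7)²) = √625 = 25
|BC| = √((-12)² + (-9)²) = √225 = 15
|CD| = √((-12)² + (9)²) = √225 = 15
|DE| = √((-24)² + (7)²) = √625 = 25
|EA| = √((72)² + (0)²) = √5184 = 72
Perimeter = 25 + 15 + 15 + 25 + 72 = 152.

152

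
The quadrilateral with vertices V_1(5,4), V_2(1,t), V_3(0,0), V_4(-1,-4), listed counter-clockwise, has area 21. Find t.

6

Write out the shoelace sum; only the two edges meeting at V_2 involve t:
2·Area = [(5·t − 1·4) + (1·0 − 0·t)] + 16
       = 5·t + 12 = 42
⇒ t = 6.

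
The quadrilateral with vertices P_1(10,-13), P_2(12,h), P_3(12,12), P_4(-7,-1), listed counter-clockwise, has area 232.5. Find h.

4

The doubled signed area Σ (x_i y_{i+1} − x_{i+1} y_i) is linear in h.
With h=0 it equals 473; the coefficient of h is -2 (from the two edges through P_2).
So -2·h + 473 = 2·232.5 = 465 ⇒ h = 4.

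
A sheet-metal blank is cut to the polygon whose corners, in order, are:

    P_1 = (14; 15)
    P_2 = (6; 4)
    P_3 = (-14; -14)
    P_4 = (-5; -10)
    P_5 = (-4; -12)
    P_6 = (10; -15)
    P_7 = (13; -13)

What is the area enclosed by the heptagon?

325

Cross-terms: -34, -28, 70, 20, 180, 65, 377  ⇒  Σ = 650
Area = |Σ|/2 = 325.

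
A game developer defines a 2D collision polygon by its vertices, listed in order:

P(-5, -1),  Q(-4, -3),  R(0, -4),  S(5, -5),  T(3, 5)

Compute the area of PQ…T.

Apply the surveyor's formula: 2A = Σ (x_i·y_{i+1} − x_{i+1}·y_i), indices taken mod 5.
Σ = (11) + (16) + (20) + (40) + (22) = 109
Area = |Σ|/2 = 54.5.

54.5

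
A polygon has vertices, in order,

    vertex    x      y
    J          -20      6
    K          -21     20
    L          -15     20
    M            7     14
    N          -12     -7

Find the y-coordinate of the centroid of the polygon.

2531/279

Apply Gauss's area formula. First the cross-terms c_i = x_i·y_{i+1} − x_{i+1}·y_i:
  -274, -120, -350, 119, -212  ⇒  2A = -837, A = -418.5.
Then Σ (y_i + y_{i+1})·c_i = -22779, so ȳ = -22779 / (6·(-418.5)) = 2531/279.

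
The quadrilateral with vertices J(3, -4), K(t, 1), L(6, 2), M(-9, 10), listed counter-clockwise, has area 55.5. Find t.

5

The doubled signed area Σ (x_i y_{i+1} − x_{i+1} y_i) is linear in t.
With t=0 it equals 81; the coefficient of t is 6 (from the two edges through K).
So 6·t + 81 = 2·55.5 = 111 ⇒ t = 5.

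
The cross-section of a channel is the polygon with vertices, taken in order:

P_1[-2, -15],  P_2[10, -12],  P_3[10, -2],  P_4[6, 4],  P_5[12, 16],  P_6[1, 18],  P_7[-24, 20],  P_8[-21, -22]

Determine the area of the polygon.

Apply the shoelace (surveyor's) formula: 2A = Σ (x_i·y_{i+1} − x_{i+1}·y_i), indices taken mod 8.
Σ = (174) + (100) + (52) + (48) + (200) + (452) + (948) + (271) = 2245
Area = |Σ|/2 = 1122.5.

1122.5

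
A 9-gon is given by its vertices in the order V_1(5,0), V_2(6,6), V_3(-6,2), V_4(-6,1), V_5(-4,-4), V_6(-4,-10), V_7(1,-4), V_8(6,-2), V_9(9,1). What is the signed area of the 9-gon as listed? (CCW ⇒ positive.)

101.5

V_1→V_2: (5)(6) − (6)(0) = 30
V_2→V_3: (6)(2) − (-6)(6) = 48
V_3→V_4: (-6)(1) − (-6)(2) = 6
V_4→V_5: (-6)(-4) − (-4)(1) = 28
V_5→V_6: (-4)(-10) − (-4)(-4) = 24
V_6→V_7: (-4)(-4) − (1)(-10) = 26
V_7→V_8: (1)(-2) − (6)(-4) = 22
V_8→V_9: (6)(1) − (9)(-2) = 24
V_9→V_1: (9)(0) − (5)(1) = -5
Σ = 203
Signed area = Σ/2 = 101.5 (positive ⇒ counter-clockwise traversal).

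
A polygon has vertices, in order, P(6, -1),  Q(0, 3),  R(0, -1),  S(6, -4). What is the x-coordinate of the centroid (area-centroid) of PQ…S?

Apply the shoelace formula. First the cross-terms c_i = x_i·y_{i+1} − x_{i+1}·y_i:
  18, 0, 6, 18  ⇒  2A = 42, A = 21.
Then Σ (x_i + x_{i+1})·c_i = 360, so x̄ = 360 / (6·21) = 20/7.

20/7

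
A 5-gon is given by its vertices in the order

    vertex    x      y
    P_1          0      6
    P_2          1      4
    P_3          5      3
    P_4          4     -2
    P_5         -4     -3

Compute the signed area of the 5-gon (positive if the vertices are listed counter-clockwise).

Σ = (-6) + (-17) + (-22) + (-20) + (-24) = -89
Signed area = Σ/2 = -44.5 (negative ⇒ clockwise traversal).

-44.5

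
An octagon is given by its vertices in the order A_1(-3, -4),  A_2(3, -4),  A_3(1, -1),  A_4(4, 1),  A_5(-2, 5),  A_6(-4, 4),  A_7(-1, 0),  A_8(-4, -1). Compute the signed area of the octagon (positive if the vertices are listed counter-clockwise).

41

A_1→A_2: (-3)(-4) − (3)(-4) = 24
A_2→A_3: (3)(-1) − (1)(-4) = 1
A_3→A_4: (1)(1) − (4)(-1) = 5
A_4→A_5: (4)(5) − (-2)(1) = 22
A_5→A_6: (-2)(4) − (-4)(5) = 12
A_6→A_7: (-4)(0) − (-1)(4) = 4
A_7→A_8: (-1)(-1) − (-4)(0) = 1
A_8→A_1: (-4)(-4) − (-3)(-1) = 13
Σ = 82
Signed area = Σ/2 = 41 (positive ⇒ counter-clockwise traversal).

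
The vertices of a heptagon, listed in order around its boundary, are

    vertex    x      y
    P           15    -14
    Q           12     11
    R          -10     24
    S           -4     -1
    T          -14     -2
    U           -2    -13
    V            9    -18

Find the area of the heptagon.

653

Apply Gauss's area formula: 2A = Σ (x_i·y_{i+1} − x_{i+1}·y_i), indices taken mod 7.
P→Q: (15)(11) − (12)(-14) = 333
Q→R: (12)(24) − (-10)(11) = 398
R→S: (-10)(-1) − (-4)(24) = 106
S→T: (-4)(-2) − (-14)(-1) = -6
T→U: (-14)(-13) − (-2)(-2) = 178
U→V: (-2)(-18) − (9)(-13) = 153
V→P: (9)(-14) − (15)(-18) = 144
Σ = 1306
Area = |Σ|/2 = 653.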